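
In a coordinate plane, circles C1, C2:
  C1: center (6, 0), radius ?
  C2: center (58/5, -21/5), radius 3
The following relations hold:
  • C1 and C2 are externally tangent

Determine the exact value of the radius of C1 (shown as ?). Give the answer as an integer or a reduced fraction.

1. [ext C1·C2]  r_C1² + 6r_C1 − 40 = 0  ⇒  r_C1 = 4 (r>0 drops 1)

4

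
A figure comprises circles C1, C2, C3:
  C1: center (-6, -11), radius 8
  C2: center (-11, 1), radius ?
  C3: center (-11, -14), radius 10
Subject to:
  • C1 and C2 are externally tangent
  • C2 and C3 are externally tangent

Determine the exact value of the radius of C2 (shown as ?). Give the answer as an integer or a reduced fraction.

1. [ext C1·C2]  r_C2² + 16r_C2 − 105 = 0  ⇒  r_C2 = 5 (r>0 drops 1)
2. [ext C2·C3]  r_C2² + 20r_C2 − 125 = 0  ⇒  r_C2 = 5 (r>0 drops 1)

5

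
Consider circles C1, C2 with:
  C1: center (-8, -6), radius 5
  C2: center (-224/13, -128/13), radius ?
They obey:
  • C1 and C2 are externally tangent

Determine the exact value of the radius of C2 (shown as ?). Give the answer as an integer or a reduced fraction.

5

1. [ext C1·C2]  r_C2² + 10r_C2 − 75 = 0  ⇒  r_C2 = 5 (r>0 drops 1)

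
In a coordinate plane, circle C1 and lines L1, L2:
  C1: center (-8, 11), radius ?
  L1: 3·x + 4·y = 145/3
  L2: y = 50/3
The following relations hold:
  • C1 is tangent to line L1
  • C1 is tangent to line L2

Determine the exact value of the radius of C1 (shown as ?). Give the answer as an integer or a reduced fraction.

17/3

1. [C1‖L1]  r_C1² − 289/9 = 0  ⇒  r_C1 = 17/3 (r>0 drops 1)
2. [C1‖L2]  r_C1² − 289/9 = 0  ⇒  r_C1 = 17/3 (r>0 drops 1)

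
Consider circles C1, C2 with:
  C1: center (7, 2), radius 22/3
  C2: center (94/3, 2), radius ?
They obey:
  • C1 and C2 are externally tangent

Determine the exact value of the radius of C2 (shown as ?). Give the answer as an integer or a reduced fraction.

17

1. [ext C1·C2]  r_C2² + (44/3)r_C2 − 1615/3 = 0  ⇒  r_C2 = 17 (r>0 drops 1)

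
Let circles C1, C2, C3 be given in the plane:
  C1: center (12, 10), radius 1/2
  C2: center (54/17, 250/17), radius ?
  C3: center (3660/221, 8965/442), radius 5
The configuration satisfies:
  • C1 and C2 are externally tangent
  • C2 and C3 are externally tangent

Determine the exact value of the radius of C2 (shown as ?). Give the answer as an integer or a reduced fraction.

19/2

1. [ext C1·C2]  r_C2² + 1r_C2 − 399/4 = 0  ⇒  r_C2 = 19/2 (r>0 drops 1)
2. [ext C2·C3]  r_C2² + 10r_C2 − 741/4 = 0  ⇒  r_C2 = 19/2 (r>0 drops 1)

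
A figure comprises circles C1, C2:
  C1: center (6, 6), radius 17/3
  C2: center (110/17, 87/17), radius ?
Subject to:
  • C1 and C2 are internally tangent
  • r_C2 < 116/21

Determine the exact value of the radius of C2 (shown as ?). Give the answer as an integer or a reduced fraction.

1. [int C1,C2]  r_C2² − (34/3)r_C2 + 280/9 = 0  ⇒  r_C2 = 14/3 or 20/3
2. given r_C2 < 116/21: keep 14/3

14/3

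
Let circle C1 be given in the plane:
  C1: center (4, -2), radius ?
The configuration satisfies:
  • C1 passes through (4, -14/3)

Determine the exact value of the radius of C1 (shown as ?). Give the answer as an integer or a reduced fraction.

1. [C1∋P]  r_C1² − 64/9 = 0  ⇒  r_C1 = 8/3 (r>0 drops 1)

8/3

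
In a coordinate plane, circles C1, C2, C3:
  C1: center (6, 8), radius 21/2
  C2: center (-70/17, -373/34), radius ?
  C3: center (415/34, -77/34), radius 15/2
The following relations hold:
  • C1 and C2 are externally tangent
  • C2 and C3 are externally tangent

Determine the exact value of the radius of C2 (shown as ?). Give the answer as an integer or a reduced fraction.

11

1. [ext C1·C2]  r_C2² + 21r_C2 − 352 = 0  ⇒  r_C2 = 11 (r>0 drops 1)
2. [ext C2·C3]  r_C2² + 15r_C2 − 286 = 0  ⇒  r_C2 = 11 (r>0 drops 1)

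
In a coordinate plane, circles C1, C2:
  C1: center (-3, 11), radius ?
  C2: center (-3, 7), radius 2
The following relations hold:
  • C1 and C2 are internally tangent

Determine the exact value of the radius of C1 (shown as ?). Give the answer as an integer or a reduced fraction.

6

1. [int C1,C2]  r_C1² − 4r_C1 − 12 = 0  ⇒  r_C1 = 6 (r>0 drops 1)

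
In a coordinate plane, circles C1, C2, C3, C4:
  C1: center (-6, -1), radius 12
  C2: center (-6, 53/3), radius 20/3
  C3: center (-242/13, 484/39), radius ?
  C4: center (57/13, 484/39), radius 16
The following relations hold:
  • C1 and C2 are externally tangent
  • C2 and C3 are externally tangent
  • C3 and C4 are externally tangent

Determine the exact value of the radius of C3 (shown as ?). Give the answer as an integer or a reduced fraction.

1. [ext C2·C3]  r_C3² + (40/3)r_C3 − 427/3 = 0  ⇒  r_C3 = 7 (r>0 drops 1)
2. [ext C3·C4]  r_C3² + 32r_C3 − 273 = 0  ⇒  r_C3 = 7 (r>0 drops 1)

7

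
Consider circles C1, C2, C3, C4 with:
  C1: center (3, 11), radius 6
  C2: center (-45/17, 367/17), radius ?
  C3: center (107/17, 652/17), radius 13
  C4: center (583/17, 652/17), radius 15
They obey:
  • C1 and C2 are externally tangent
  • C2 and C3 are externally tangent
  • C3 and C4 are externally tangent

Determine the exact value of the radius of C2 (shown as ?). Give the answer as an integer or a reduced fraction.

6

1. [ext C1·C2]  r_C2² + 12r_C2 − 108 = 0  ⇒  r_C2 = 6 (r>0 drops 1)
2. [ext C2·C3]  r_C2² + 26r_C2 − 192 = 0  ⇒  r_C2 = 6 (r>0 drops 1)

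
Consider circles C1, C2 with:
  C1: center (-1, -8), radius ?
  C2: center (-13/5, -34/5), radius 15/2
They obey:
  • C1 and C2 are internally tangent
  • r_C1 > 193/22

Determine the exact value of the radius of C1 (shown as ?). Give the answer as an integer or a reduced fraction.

19/2

1. [int C1,C2]  r_C1² − 15r_C1 + 209/4 = 0  ⇒  r_C1 = 11/2 or 19/2
2. given r_C1 > 193/22: keep 19/2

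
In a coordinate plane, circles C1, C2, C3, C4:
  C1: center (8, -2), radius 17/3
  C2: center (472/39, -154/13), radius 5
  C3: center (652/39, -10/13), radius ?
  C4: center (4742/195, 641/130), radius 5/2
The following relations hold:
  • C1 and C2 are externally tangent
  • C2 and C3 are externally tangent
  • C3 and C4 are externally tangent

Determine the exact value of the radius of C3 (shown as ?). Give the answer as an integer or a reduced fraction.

7

1. [ext C2·C3]  r_C3² + 10r_C3 − 119 = 0  ⇒  r_C3 = 7 (r>0 drops 1)
2. [ext C3·C4]  r_C3² + 5r_C3 − 84 = 0  ⇒  r_C3 = 7 (r>0 drops 1)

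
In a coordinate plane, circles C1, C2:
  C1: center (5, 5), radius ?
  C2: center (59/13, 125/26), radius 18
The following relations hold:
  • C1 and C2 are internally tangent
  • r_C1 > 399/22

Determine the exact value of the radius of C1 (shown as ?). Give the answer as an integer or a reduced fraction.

1. [int C1,C2]  r_C1² − 36r_C1 + 1295/4 = 0  ⇒  r_C1 = 35/2 or 37/2
2. given r_C1 > 399/22: keep 37/2

37/2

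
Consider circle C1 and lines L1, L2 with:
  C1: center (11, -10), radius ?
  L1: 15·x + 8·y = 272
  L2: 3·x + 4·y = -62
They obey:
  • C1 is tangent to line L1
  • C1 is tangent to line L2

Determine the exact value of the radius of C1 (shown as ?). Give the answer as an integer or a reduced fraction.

1. [C1‖L1]  r_C1² − 121 = 0  ⇒  r_C1 = 11 (r>0 drops 1)
2. [C1‖L2]  r_C1² − 121 = 0  ⇒  r_C1 = 11 (r>0 drops 1)

11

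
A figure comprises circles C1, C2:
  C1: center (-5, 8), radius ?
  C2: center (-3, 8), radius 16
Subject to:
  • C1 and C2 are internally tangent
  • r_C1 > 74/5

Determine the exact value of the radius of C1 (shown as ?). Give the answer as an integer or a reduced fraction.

1. [int C1,C2]  r_C1² − 32r_C1 + 252 = 0  ⇒  r_C1 = 14 or 18
2. given r_C1 > 74/5: keep 18

18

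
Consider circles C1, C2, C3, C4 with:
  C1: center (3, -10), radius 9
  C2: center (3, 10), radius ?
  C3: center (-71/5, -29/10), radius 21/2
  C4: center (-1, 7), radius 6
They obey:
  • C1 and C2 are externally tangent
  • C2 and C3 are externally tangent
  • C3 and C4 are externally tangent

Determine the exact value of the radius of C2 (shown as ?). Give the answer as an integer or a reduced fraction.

11

1. [ext C1·C2]  r_C2² + 18r_C2 − 319 = 0  ⇒  r_C2 = 11 (r>0 drops 1)
2. [ext C2·C3]  r_C2² + 21r_C2 − 352 = 0  ⇒  r_C2 = 11 (r>0 drops 1)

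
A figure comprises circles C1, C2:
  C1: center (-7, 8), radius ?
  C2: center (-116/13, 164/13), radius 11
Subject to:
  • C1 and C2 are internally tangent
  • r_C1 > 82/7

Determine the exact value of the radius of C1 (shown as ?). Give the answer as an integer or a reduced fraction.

1. [int C1,C2]  r_C1² − 22r_C1 + 96 = 0  ⇒  r_C1 = 6 or 16
2. given r_C1 > 82/7: keep 16

16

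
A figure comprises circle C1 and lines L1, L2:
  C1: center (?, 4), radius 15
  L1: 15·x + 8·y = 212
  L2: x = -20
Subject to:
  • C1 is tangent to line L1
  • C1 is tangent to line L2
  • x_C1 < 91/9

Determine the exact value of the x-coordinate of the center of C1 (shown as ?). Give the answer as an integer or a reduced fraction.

1. [C1‖L1]  x_C1² − 24x_C1 − 145 = 0  ⇒  x_C1 = -5 or 29
2. [C1‖L2]  x_C1² + 40x_C1 + 175 = 0  ⇒  x_C1 = -35 or -5

-5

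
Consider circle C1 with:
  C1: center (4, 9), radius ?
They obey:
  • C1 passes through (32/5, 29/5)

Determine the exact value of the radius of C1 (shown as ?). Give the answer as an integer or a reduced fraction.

1. [C1∋P]  r_C1² − 16 = 0  ⇒  r_C1 = 4 (r>0 drops 1)

4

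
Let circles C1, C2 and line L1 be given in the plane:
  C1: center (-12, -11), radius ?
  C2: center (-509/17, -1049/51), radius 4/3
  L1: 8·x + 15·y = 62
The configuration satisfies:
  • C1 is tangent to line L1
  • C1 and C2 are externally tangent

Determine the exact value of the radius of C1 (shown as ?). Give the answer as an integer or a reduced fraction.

1. [C1‖L1]  r_C1² − 361 = 0  ⇒  r_C1 = 19 (r>0 drops 1)
2. [ext C1·C2]  r_C1² + (8/3)r_C1 − 1235/3 = 0  ⇒  r_C1 = 19 (r>0 drops 1)

19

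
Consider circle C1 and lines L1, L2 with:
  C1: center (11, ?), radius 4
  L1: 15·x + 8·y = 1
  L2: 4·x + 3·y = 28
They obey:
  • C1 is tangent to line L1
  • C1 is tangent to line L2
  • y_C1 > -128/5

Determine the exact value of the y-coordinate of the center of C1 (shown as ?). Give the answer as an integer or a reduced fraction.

-12

1. [C1‖L1]  y_C1² + 41y_C1 + 348 = 0  ⇒  y_C1 = -29 or -12
2. [C1‖L2]  y_C1² + (32/3)y_C1 − 16 = 0  ⇒  y_C1 = -12 or 4/3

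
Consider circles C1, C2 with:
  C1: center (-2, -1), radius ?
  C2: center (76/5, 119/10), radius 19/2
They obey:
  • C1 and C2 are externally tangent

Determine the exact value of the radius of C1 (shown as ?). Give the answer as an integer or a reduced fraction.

1. [ext C1·C2]  r_C1² + 19r_C1 − 372 = 0  ⇒  r_C1 = 12 (r>0 drops 1)

12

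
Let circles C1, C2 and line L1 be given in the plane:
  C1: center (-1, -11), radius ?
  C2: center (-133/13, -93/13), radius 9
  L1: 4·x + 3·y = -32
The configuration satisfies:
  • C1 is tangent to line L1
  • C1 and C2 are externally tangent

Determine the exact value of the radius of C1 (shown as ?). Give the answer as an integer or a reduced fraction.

1. [C1‖L1]  r_C1² − 1 = 0  ⇒  r_C1 = 1 (r>0 drops 1)
2. [ext C1·C2]  r_C1² + 18r_C1 − 19 = 0  ⇒  r_C1 = 1 (r>0 drops 1)

1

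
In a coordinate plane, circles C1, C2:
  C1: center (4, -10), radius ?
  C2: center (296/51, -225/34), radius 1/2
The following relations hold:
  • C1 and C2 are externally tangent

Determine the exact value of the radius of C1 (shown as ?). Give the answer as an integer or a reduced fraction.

10/3

1. [ext C1·C2]  r_C1² + 1r_C1 − 130/9 = 0  ⇒  r_C1 = 10/3 (r>0 drops 1)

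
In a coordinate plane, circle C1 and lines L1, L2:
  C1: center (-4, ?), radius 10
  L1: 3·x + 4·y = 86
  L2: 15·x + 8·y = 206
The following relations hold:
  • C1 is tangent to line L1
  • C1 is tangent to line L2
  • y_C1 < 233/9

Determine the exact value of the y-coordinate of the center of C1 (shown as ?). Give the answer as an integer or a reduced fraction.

1. [C1‖L1]  y_C1² − 49y_C1 + 444 = 0  ⇒  y_C1 = 12 or 37
2. [C1‖L2]  y_C1² − (133/2)y_C1 + 654 = 0  ⇒  y_C1 = 12 or 109/2

12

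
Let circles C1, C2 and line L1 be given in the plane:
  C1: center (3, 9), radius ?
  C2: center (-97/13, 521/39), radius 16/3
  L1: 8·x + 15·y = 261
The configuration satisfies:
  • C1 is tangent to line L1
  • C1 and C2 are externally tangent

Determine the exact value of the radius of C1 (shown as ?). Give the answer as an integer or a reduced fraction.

6

1. [C1‖L1]  r_C1² − 36 = 0  ⇒  r_C1 = 6 (r>0 drops 1)
2. [ext C1·C2]  r_C1² + (32/3)r_C1 − 100 = 0  ⇒  r_C1 = 6 (r>0 drops 1)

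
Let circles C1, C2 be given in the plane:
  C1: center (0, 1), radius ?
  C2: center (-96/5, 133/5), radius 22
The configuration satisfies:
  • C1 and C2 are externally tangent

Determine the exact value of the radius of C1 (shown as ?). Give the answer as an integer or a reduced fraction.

10

1. [ext C1·C2]  r_C1² + 44r_C1 − 540 = 0  ⇒  r_C1 = 10 (r>0 drops 1)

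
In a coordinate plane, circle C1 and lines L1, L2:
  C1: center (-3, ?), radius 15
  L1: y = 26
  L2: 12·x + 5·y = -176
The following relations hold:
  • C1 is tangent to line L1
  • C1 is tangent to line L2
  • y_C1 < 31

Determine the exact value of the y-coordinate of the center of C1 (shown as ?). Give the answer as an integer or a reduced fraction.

11

1. [C1‖L1]  y_C1² − 52y_C1 + 451 = 0  ⇒  y_C1 = 11 or 41
2. [C1‖L2]  y_C1² + 56y_C1 − 737 = 0  ⇒  y_C1 = -67 or 11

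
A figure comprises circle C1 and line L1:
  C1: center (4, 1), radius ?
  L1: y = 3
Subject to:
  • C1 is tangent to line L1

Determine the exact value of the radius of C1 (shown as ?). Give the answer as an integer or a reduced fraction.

2

1. [C1‖L1]  r_C1² − 4 = 0  ⇒  r_C1 = 2 (r>0 drops 1)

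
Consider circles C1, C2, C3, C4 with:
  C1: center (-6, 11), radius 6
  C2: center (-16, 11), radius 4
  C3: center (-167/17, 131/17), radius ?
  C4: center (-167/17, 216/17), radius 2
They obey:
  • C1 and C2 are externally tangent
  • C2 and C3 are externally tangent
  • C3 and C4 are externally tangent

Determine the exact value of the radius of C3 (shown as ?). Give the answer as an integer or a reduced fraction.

3

1. [ext C2·C3]  r_C3² + 8r_C3 − 33 = 0  ⇒  r_C3 = 3 (r>0 drops 1)
2. [ext C3·C4]  r_C3² + 4r_C3 − 21 = 0  ⇒  r_C3 = 3 (r>0 drops 1)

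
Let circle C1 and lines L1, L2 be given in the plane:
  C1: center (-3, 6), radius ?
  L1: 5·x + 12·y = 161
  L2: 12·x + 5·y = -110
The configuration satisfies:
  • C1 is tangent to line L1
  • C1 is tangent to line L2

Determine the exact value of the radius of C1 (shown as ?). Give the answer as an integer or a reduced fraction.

1. [C1‖L1]  r_C1² − 64 = 0  ⇒  r_C1 = 8 (r>0 drops 1)
2. [C1‖L2]  r_C1² − 64 = 0  ⇒  r_C1 = 8 (r>0 drops 1)

8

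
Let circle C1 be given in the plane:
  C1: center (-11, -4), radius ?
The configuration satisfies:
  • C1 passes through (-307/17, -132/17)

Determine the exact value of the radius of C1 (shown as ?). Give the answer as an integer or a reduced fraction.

8

1. [C1∋P]  r_C1² − 64 = 0  ⇒  r_C1 = 8 (r>0 drops 1)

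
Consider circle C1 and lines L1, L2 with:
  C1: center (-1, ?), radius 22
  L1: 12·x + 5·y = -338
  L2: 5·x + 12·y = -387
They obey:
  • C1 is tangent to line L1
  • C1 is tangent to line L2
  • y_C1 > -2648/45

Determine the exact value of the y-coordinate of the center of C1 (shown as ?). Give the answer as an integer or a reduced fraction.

1. [C1‖L1]  y_C1² + (652/5)y_C1 + 4896/5 = 0  ⇒  y_C1 = -612/5 or -8
2. [C1‖L2]  y_C1² + (191/3)y_C1 + 1336/3 = 0  ⇒  y_C1 = -167/3 or -8

-8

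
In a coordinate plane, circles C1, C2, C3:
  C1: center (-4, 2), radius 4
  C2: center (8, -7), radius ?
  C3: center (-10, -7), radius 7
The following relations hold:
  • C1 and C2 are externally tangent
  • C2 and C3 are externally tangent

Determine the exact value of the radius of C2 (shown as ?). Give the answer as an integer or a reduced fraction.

1. [ext C1·C2]  r_C2² + 8r_C2 − 209 = 0  ⇒  r_C2 = 11 (r>0 drops 1)
2. [ext C2·C3]  r_C2² + 14r_C2 − 275 = 0  ⇒  r_C2 = 11 (r>0 drops 1)

11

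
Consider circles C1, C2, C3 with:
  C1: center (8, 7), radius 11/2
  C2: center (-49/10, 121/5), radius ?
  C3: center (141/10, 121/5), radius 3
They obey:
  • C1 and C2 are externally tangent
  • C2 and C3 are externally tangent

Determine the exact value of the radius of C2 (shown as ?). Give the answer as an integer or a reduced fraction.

16

1. [ext C1·C2]  r_C2² + 11r_C2 − 432 = 0  ⇒  r_C2 = 16 (r>0 drops 1)
2. [ext C2·C3]  r_C2² + 6r_C2 − 352 = 0  ⇒  r_C2 = 16 (r>0 drops 1)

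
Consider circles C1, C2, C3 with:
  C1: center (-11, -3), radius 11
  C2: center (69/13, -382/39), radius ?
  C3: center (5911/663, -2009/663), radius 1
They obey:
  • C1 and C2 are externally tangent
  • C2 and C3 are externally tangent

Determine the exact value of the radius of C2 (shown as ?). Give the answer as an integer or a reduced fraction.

20/3

1. [ext C1·C2]  r_C2² + 22r_C2 − 1720/9 = 0  ⇒  r_C2 = 20/3 (r>0 drops 1)
2. [ext C2·C3]  r_C2² + 2r_C2 − 520/9 = 0  ⇒  r_C2 = 20/3 (r>0 drops 1)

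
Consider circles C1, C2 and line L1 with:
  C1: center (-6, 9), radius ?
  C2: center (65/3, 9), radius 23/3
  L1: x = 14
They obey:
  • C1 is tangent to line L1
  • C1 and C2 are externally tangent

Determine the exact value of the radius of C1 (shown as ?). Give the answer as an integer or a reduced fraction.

1. [C1‖L1]  r_C1² − 400 = 0  ⇒  r_C1 = 20 (r>0 drops 1)
2. [ext C1·C2]  r_C1² + (46/3)r_C1 − 2120/3 = 0  ⇒  r_C1 = 20 (r>0 drops 1)

20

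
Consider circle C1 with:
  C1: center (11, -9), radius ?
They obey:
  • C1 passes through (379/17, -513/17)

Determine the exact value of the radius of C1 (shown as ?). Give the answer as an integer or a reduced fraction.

24

1. [C1∋P]  r_C1² − 576 = 0  ⇒  r_C1 = 24 (r>0 drops 1)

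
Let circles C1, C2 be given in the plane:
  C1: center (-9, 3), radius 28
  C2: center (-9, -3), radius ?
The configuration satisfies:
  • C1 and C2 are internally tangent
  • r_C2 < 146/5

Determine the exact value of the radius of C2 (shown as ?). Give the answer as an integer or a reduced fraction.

1. [int C1,C2]  r_C2² − 56r_C2 + 748 = 0  ⇒  r_C2 = 22 or 34
2. given r_C2 < 146/5: keep 22

22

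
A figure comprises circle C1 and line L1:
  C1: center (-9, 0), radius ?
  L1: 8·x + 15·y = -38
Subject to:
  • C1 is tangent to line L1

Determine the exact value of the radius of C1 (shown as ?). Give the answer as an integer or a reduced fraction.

2

1. [C1‖L1]  r_C1² − 4 = 0  ⇒  r_C1 = 2 (r>0 drops 1)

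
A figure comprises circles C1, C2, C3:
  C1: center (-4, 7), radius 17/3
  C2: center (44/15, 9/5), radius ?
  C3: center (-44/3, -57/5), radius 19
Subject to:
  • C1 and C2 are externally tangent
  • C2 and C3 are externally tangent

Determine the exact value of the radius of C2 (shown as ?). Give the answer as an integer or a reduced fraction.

3

1. [ext C1·C2]  r_C2² + (34/3)r_C2 − 43 = 0  ⇒  r_C2 = 3 (r>0 drops 1)
2. [ext C2·C3]  r_C2² + 38r_C2 − 123 = 0  ⇒  r_C2 = 3 (r>0 drops 1)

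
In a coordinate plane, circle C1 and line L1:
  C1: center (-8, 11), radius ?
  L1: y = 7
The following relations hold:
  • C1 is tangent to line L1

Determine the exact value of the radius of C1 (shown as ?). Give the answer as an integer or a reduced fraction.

4

1. [C1‖L1]  r_C1² − 16 = 0  ⇒  r_C1 = 4 (r>0 drops 1)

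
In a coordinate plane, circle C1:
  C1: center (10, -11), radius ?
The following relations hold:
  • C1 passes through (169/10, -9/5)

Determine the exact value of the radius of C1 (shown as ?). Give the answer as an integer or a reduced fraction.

1. [C1∋P]  r_C1² − 529/4 = 0  ⇒  r_C1 = 23/2 (r>0 drops 1)

23/2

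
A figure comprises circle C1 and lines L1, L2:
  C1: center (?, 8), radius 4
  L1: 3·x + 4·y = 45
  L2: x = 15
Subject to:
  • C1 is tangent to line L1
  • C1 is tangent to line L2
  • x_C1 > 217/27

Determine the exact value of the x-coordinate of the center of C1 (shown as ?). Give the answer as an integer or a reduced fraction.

1. [C1‖L1]  x_C1² − (26/3)x_C1 − 77/3 = 0  ⇒  x_C1 = -7/3 or 11
2. [C1‖L2]  x_C1² − 30x_C1 + 209 = 0  ⇒  x_C1 = 11 or 19

11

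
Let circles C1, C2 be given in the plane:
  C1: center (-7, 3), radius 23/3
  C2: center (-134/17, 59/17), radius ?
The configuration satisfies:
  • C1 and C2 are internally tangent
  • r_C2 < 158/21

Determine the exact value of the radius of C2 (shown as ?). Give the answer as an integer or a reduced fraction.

20/3

1. [int C1,C2]  r_C2² − (46/3)r_C2 + 520/9 = 0  ⇒  r_C2 = 20/3 or 26/3
2. given r_C2 < 158/21: keep 20/3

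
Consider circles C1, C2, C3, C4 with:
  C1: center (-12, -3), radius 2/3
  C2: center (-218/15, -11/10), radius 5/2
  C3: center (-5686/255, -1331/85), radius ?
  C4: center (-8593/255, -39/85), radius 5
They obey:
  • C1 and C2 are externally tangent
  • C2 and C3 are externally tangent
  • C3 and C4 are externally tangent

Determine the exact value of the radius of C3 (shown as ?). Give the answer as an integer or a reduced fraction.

14

1. [ext C2·C3]  r_C3² + 5r_C3 − 266 = 0  ⇒  r_C3 = 14 (r>0 drops 1)
2. [ext C3·C4]  r_C3² + 10r_C3 − 336 = 0  ⇒  r_C3 = 14 (r>0 drops 1)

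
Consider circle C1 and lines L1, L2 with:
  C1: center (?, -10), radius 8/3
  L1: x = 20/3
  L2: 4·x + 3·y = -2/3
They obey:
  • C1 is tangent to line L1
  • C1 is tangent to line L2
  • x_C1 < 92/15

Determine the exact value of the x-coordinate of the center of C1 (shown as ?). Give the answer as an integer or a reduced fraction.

4

1. [C1‖L1]  x_C1² − (40/3)x_C1 + 112/3 = 0  ⇒  x_C1 = 4 or 28/3
2. [C1‖L2]  x_C1² − (44/3)x_C1 + 128/3 = 0  ⇒  x_C1 = 4 or 32/3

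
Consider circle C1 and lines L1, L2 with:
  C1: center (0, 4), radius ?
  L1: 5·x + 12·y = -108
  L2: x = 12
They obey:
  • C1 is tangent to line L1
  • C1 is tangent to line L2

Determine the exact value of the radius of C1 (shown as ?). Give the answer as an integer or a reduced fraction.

1. [C1‖L1]  r_C1² − 144 = 0  ⇒  r_C1 = 12 (r>0 drops 1)
2. [C1‖L2]  r_C1² − 144 = 0  ⇒  r_C1 = 12 (r>0 drops 1)

12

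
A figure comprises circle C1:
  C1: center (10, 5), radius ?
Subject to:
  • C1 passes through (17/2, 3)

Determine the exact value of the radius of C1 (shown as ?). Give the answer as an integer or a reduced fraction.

5/2

1. [C1∋P]  r_C1² − 25/4 = 0  ⇒  r_C1 = 5/2 (r>0 drops 1)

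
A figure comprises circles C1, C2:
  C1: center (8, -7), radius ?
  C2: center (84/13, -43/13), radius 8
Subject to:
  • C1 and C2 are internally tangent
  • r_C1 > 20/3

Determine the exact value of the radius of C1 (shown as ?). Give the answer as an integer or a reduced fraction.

1. [int C1,C2]  r_C1² − 16r_C1 + 48 = 0  ⇒  r_C1 = 4 or 12
2. given r_C1 > 20/3: keep 12

12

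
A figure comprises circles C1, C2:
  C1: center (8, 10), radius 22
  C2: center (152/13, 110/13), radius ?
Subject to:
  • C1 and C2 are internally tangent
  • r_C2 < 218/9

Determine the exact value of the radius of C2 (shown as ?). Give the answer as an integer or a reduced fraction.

1. [int C1,C2]  r_C2² − 44r_C2 + 468 = 0  ⇒  r_C2 = 18 or 26
2. given r_C2 < 218/9: keep 18

18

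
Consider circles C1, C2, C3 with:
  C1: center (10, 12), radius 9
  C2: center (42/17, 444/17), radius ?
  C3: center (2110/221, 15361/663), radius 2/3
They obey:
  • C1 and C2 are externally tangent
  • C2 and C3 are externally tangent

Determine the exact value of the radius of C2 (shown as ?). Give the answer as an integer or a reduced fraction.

1. [ext C1·C2]  r_C2² + 18r_C2 − 175 = 0  ⇒  r_C2 = 7 (r>0 drops 1)
2. [ext C2·C3]  r_C2² + (4/3)r_C2 − 175/3 = 0  ⇒  r_C2 = 7 (r>0 drops 1)

7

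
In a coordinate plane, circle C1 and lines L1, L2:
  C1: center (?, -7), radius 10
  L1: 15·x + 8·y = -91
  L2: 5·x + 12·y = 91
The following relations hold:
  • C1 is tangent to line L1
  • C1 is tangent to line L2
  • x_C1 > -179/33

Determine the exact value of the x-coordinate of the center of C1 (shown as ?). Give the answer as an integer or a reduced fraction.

9

1. [C1‖L1]  x_C1² + (14/3)x_C1 − 123 = 0  ⇒  x_C1 = -41/3 or 9
2. [C1‖L2]  x_C1² − 70x_C1 + 549 = 0  ⇒  x_C1 = 9 or 61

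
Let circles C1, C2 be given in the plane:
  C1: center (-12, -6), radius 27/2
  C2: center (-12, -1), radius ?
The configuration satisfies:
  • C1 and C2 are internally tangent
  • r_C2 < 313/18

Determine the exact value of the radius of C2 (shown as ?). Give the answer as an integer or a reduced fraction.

17/2

1. [int C1,C2]  r_C2² − 27r_C2 + 629/4 = 0  ⇒  r_C2 = 17/2 or 37/2
2. given r_C2 < 313/18: keep 17/2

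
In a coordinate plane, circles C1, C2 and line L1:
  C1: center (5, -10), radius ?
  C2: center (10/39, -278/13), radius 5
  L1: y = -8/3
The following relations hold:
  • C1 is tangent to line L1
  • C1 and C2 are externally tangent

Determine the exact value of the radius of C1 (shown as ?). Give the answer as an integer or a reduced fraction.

1. [C1‖L1]  r_C1² − 484/9 = 0  ⇒  r_C1 = 22/3 (r>0 drops 1)
2. [ext C1·C2]  r_C1² + 10r_C1 − 1144/9 = 0  ⇒  r_C1 = 22/3 (r>0 drops 1)

22/3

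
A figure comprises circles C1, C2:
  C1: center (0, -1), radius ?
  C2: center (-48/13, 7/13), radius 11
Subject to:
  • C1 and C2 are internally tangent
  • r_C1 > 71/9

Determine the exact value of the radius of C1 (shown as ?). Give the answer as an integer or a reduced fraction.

15

1. [int C1,C2]  r_C1² − 22r_C1 + 105 = 0  ⇒  r_C1 = 7 or 15
2. given r_C1 > 71/9: keep 15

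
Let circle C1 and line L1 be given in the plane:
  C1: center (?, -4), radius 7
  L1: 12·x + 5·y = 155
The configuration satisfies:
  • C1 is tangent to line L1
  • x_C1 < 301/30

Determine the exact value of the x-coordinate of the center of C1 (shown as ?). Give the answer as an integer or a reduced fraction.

7

1. [C1‖L1]  x_C1² − (175/6)x_C1 + 931/6 = 0  ⇒  x_C1 = 7 or 133/6
2. given x_C1 < 301/30: keep 7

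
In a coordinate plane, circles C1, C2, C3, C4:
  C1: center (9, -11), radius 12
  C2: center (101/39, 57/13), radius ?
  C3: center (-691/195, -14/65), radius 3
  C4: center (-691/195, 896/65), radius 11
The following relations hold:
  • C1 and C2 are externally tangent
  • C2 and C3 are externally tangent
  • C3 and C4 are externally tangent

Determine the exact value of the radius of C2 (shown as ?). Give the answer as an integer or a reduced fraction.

1. [ext C1·C2]  r_C2² + 24r_C2 − 1204/9 = 0  ⇒  r_C2 = 14/3 (r>0 drops 1)
2. [ext C2·C3]  r_C2² + 6r_C2 − 448/9 = 0  ⇒  r_C2 = 14/3 (r>0 drops 1)

14/3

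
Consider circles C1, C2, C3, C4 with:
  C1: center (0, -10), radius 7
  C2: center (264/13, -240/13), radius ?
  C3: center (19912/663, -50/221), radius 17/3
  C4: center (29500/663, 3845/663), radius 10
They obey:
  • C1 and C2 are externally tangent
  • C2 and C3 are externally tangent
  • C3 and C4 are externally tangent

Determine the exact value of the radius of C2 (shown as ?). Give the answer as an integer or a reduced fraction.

15

1. [ext C1·C2]  r_C2² + 14r_C2 − 435 = 0  ⇒  r_C2 = 15 (r>0 drops 1)
2. [ext C2·C3]  r_C2² + (34/3)r_C2 − 395 = 0  ⇒  r_C2 = 15 (r>0 drops 1)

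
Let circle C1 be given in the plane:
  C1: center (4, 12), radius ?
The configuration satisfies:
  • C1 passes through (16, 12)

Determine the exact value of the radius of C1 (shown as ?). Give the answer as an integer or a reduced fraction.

1. [C1∋P]  r_C1² − 144 = 0  ⇒  r_C1 = 12 (r>0 drops 1)

12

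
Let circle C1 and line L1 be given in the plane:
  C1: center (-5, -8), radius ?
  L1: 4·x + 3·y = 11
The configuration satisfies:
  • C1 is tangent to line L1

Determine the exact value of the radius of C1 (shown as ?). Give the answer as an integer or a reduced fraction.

11

1. [C1‖L1]  r_C1² − 121 = 0  ⇒  r_C1 = 11 (r>0 drops 1)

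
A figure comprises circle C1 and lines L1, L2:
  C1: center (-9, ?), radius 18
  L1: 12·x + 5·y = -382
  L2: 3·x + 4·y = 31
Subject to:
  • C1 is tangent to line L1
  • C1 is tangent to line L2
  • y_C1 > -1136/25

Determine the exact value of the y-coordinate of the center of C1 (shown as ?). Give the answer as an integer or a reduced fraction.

-8

1. [C1‖L1]  y_C1² + (548/5)y_C1 + 4064/5 = 0  ⇒  y_C1 = -508/5 or -8
2. [C1‖L2]  y_C1² − 29y_C1 − 296 = 0  ⇒  y_C1 = -8 or 37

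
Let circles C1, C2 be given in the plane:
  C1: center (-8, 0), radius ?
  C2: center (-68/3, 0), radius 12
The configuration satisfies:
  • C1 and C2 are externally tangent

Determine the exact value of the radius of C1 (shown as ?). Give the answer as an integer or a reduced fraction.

8/3

1. [ext C1·C2]  r_C1² + 24r_C1 − 640/9 = 0  ⇒  r_C1 = 8/3 (r>0 drops 1)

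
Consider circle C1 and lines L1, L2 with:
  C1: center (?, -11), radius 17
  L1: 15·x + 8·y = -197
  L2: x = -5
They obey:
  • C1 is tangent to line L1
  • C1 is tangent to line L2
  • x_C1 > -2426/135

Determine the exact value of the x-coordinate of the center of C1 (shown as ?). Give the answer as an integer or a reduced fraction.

1. [C1‖L1]  x_C1² + (218/15)x_C1 − 1592/5 = 0  ⇒  x_C1 = -398/15 or 12
2. [C1‖L2]  x_C1² + 10x_C1 − 264 = 0  ⇒  x_C1 = -22 or 12

12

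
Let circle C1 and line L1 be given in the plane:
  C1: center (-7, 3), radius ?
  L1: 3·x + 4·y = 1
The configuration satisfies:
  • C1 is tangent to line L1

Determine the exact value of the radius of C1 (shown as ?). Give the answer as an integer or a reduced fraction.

2

1. [C1‖L1]  r_C1² − 4 = 0  ⇒  r_C1 = 2 (r>0 drops 1)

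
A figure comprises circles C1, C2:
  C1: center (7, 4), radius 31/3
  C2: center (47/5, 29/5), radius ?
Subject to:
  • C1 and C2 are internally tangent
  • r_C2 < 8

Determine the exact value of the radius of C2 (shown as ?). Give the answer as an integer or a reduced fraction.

1. [int C1,C2]  r_C2² − (62/3)r_C2 + 880/9 = 0  ⇒  r_C2 = 22/3 or 40/3
2. given r_C2 < 8: keep 22/3

22/3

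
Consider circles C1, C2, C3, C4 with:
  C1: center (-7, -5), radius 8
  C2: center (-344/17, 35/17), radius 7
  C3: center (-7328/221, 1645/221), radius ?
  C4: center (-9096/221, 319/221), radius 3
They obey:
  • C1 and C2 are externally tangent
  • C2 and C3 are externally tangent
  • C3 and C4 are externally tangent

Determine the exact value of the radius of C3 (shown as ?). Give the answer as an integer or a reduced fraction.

7

1. [ext C2·C3]  r_C3² + 14r_C3 − 147 = 0  ⇒  r_C3 = 7 (r>0 drops 1)
2. [ext C3·C4]  r_C3² + 6r_C3 − 91 = 0  ⇒  r_C3 = 7 (r>0 drops 1)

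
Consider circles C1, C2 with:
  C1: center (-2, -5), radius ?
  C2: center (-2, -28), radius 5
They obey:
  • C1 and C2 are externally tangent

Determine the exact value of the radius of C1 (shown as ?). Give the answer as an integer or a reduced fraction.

1. [ext C1·C2]  r_C1² + 10r_C1 − 504 = 0  ⇒  r_C1 = 18 (r>0 drops 1)

18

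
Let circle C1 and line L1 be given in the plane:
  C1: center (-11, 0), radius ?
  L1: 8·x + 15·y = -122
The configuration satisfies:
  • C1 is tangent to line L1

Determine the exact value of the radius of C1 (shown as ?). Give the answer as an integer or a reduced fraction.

1. [C1‖L1]  r_C1² − 4 = 0  ⇒  r_C1 = 2 (r>0 drops 1)

2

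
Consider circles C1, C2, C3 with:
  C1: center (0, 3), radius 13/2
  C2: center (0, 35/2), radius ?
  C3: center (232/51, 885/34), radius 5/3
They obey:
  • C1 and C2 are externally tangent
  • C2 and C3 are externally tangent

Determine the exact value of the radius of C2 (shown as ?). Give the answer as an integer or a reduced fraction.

8

1. [ext C1·C2]  r_C2² + 13r_C2 − 168 = 0  ⇒  r_C2 = 8 (r>0 drops 1)
2. [ext C2·C3]  r_C2² + (10/3)r_C2 − 272/3 = 0  ⇒  r_C2 = 8 (r>0 drops 1)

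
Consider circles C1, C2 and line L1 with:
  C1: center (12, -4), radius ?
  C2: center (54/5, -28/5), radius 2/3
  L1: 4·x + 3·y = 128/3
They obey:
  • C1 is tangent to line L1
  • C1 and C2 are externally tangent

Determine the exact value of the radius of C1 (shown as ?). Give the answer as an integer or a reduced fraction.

1. [C1‖L1]  r_C1² − 16/9 = 0  ⇒  r_C1 = 4/3 (r>0 drops 1)
2. [ext C1·C2]  r_C1² + (4/3)r_C1 − 32/9 = 0  ⇒  r_C1 = 4/3 (r>0 drops 1)

4/3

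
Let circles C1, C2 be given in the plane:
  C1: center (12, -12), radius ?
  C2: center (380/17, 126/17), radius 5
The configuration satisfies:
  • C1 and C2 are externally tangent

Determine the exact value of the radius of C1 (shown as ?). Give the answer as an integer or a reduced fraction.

1. [ext C1·C2]  r_C1² + 10r_C1 − 459 = 0  ⇒  r_C1 = 17 (r>0 drops 1)

17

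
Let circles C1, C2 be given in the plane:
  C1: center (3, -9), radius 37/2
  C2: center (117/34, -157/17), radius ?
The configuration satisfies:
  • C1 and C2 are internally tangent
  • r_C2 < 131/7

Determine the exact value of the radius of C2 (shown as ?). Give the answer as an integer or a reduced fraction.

18

1. [int C1,C2]  r_C2² − 37r_C2 + 342 = 0  ⇒  r_C2 = 18 or 19
2. given r_C2 < 131/7: keep 18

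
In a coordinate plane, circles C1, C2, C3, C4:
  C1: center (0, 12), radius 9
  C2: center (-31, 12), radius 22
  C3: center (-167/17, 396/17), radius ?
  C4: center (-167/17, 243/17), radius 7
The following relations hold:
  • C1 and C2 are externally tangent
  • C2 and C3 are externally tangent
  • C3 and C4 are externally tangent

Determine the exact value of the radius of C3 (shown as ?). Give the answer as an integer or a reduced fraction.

1. [ext C2·C3]  r_C3² + 44r_C3 − 92 = 0  ⇒  r_C3 = 2 (r>0 drops 1)
2. [ext C3·C4]  r_C3² + 14r_C3 − 32 = 0  ⇒  r_C3 = 2 (r>0 drops 1)

2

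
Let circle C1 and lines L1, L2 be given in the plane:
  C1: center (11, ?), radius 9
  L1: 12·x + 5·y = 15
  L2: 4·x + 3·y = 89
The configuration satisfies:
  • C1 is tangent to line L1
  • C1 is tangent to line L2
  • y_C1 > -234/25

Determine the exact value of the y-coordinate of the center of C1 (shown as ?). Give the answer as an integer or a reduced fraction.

0

1. [C1‖L1]  y_C1² + (234/5)y_C1 = 0  ⇒  y_C1 = -234/5 or 0
2. [C1‖L2]  y_C1² − 30y_C1 = 0  ⇒  y_C1 = 0 or 30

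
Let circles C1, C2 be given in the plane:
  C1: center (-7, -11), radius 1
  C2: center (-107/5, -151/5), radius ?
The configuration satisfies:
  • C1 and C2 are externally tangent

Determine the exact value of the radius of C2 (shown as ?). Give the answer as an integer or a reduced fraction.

1. [ext C1·C2]  r_C2² + 2r_C2 − 575 = 0  ⇒  r_C2 = 23 (r>0 drops 1)

23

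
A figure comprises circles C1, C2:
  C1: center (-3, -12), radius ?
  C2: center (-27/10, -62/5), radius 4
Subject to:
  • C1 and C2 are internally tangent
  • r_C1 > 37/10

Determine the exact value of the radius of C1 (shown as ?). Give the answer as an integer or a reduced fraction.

1. [int C1,C2]  r_C1² − 8r_C1 + 63/4 = 0  ⇒  r_C1 = 7/2 or 9/2
2. given r_C1 > 37/10: keep 9/2

9/2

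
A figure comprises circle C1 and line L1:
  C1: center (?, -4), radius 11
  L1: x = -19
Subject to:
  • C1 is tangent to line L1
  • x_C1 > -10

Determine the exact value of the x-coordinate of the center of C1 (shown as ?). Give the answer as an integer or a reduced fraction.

-8

1. [C1‖L1]  x_C1² + 38x_C1 + 240 = 0  ⇒  x_C1 = -30 or -8
2. given x_C1 > -10: keep -8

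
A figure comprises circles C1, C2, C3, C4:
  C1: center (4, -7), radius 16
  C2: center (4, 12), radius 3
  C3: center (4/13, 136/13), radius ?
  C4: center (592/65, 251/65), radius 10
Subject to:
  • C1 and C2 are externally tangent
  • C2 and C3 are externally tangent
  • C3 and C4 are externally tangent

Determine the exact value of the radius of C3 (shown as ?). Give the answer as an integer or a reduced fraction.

1. [ext C2·C3]  r_C3² + 6r_C3 − 7 = 0  ⇒  r_C3 = 1 (r>0 drops 1)
2. [ext C3·C4]  r_C3² + 20r_C3 − 21 = 0  ⇒  r_C3 = 1 (r>0 drops 1)

1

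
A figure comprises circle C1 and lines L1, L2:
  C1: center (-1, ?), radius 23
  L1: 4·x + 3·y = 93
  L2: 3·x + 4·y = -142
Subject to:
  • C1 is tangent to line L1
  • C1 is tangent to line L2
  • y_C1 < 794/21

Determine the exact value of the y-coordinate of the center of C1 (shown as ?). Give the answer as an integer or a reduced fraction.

-6

1. [C1‖L1]  y_C1² − (194/3)y_C1 − 424 = 0  ⇒  y_C1 = -6 or 212/3
2. [C1‖L2]  y_C1² + (139/2)y_C1 + 381 = 0  ⇒  y_C1 = -127/2 or -6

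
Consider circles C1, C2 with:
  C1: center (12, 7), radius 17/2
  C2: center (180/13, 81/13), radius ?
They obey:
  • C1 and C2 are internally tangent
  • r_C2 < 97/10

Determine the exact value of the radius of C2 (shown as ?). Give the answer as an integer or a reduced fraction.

13/2

1. [int C1,C2]  r_C2² − 17r_C2 + 273/4 = 0  ⇒  r_C2 = 13/2 or 21/2
2. given r_C2 < 97/10: keep 13/2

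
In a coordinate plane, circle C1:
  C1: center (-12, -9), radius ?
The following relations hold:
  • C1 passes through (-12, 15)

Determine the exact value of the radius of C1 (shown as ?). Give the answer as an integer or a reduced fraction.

1. [C1∋P]  r_C1² − 576 = 0  ⇒  r_C1 = 24 (r>0 drops 1)

24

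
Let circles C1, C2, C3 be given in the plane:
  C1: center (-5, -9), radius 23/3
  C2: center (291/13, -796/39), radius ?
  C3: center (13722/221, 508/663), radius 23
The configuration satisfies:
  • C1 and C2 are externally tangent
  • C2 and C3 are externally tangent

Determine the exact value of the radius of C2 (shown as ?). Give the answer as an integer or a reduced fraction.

1. [ext C1·C2]  r_C2² + (46/3)r_C2 − 2464/3 = 0  ⇒  r_C2 = 22 (r>0 drops 1)
2. [ext C2·C3]  r_C2² + 46r_C2 − 1496 = 0  ⇒  r_C2 = 22 (r>0 drops 1)

22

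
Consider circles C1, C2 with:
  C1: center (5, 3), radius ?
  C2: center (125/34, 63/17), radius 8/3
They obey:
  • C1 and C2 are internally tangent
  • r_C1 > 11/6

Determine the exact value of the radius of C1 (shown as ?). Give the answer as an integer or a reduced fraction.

1. [int C1,C2]  r_C1² − (16/3)r_C1 + 175/36 = 0  ⇒  r_C1 = 7/6 or 25/6
2. given r_C1 > 11/6: keep 25/6

25/6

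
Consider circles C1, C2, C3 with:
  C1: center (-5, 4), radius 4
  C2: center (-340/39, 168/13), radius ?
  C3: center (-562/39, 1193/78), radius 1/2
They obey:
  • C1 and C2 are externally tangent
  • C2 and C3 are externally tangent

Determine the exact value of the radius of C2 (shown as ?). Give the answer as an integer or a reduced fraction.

1. [ext C1·C2]  r_C2² + 8r_C2 − 697/9 = 0  ⇒  r_C2 = 17/3 (r>0 drops 1)
2. [ext C2·C3]  r_C2² + 1r_C2 − 340/9 = 0  ⇒  r_C2 = 17/3 (r>0 drops 1)

17/3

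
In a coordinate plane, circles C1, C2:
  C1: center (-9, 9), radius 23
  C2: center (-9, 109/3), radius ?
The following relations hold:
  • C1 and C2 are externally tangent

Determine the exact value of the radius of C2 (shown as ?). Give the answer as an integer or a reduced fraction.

1. [ext C1·C2]  r_C2² + 46r_C2 − 1963/9 = 0  ⇒  r_C2 = 13/3 (r>0 drops 1)

13/3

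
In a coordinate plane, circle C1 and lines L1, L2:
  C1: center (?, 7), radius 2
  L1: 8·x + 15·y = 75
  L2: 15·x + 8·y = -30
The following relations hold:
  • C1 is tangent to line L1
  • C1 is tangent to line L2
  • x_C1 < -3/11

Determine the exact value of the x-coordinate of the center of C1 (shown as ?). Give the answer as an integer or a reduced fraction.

1. [C1‖L1]  x_C1² + (15/2)x_C1 − 4 = 0  ⇒  x_C1 = -8 or 1/2
2. [C1‖L2]  x_C1² + (172/15)x_C1 + 416/15 = 0  ⇒  x_C1 = -8 or -52/15

-8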